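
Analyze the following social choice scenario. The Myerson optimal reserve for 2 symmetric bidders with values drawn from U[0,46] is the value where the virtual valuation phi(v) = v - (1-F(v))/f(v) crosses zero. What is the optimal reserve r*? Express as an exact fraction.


Step 1: For U[0,46], F(v) = v/46 and f(v) = 1/46
Step 2: phi(v) = v - (1 - v/46)/(1/46) = v - (46 - v) = 2v - 46
Step 3: Set phi(r*) = 0: 2r* - 46 = 0
Step 4: r* = 46/2 = 23 (the number of bidders n = 2 does not enter)

23


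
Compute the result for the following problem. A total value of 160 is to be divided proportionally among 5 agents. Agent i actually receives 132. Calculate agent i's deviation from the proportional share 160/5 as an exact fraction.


Step 1: Proportional share = 160/5 = 32
Step 2: Agent's actual allocation = 132
Step 3: Excess = 132 - 32 = 100

100


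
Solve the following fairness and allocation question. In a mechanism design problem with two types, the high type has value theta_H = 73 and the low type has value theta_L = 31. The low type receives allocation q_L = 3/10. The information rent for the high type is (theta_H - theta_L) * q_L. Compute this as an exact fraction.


Step 1: theta_H - theta_L = 73 - 31 = 42
Step 2: Information rent = (theta_H - theta_L) * q_L
Step 3: = 42 * 3/10
Step 4: = 63/5

63/5


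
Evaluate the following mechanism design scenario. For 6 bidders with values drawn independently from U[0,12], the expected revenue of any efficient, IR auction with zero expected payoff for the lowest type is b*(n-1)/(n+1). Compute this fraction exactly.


Step 1: By Revenue Equivalence, expected revenue = b*(n-1)/(n+1)
Step 2: Substituting n = 6, b = 12
Step 3: Revenue = 12*(6-1)/(6+1) = 12*5/7
Step 4: Revenue = 60/7

60/7


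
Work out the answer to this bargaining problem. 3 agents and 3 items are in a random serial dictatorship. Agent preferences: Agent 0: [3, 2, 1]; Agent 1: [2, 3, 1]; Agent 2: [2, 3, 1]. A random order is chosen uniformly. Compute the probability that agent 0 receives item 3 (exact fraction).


Step 1: Agent 0 wants item 3
Step 2: There are 6 possible orderings of agents
Step 3: In 4 orderings, agent 0 gets item 3
Step 4: Probability = 4/6 = 2/3

2/3


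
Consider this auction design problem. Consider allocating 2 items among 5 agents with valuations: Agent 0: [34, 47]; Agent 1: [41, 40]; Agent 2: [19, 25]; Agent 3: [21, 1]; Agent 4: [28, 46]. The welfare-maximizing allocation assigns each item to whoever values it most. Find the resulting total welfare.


Step 1: For each item, find the maximum value among all agents.
Step 2: Item 0 -> Agent 1 (value 41)
Step 3: Item 1 -> Agent 0 (value 47)
Step 4: Total welfare = 41 + 47 = 88

88


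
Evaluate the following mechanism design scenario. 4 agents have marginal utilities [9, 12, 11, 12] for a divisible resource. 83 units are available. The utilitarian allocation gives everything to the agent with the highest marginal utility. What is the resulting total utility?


Step 1: The marginal utilities are [9, 12, 11, 12]
Step 2: The highest marginal utility is 12
Step 3: All 83 units go to that agent
Step 4: Total utility = 12 * 83 = 996

996


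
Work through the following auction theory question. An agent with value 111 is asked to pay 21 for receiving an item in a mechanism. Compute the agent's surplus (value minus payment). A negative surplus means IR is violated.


Step 1: Surplus = value - payment = 111 - 21 = 90
Step 2: IR is satisfied (surplus >= 0)

90


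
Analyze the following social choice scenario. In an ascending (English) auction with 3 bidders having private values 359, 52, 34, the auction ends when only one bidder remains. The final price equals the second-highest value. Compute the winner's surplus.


Step 1: Identify the highest value: 359
Step 2: Identify the second-highest value: 52
Step 3: The final price = second-highest value = 52
Step 4: Surplus = 359 - 52 = 307

307


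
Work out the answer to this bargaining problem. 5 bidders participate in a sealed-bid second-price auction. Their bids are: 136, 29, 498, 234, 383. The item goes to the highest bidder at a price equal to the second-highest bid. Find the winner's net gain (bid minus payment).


Step 1: Sort bids in descending order: 498, 383, 234, 136, 29
Step 2: The winning bid is the highest: 498
Step 3: The payment equals the second-highest bid: 383
Step 4: Surplus = winner's bid - payment = 498 - 383 = 115

115


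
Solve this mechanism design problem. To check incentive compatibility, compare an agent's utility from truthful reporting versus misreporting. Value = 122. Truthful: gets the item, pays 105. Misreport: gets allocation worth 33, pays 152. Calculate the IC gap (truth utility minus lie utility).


Step 1: U(truth) = value - payment = 122 - 105 = 17
Step 2: U(lie) = allocation - payment = 33 - 152 = -119
Step 3: IC gap = 17 - (-119) = 136

136


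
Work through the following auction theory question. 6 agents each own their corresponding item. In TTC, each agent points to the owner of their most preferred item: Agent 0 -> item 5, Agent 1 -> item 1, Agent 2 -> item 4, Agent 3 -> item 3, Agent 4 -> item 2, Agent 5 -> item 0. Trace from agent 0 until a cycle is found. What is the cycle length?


Step 1: Trace the pointer graph from agent 0: 0 -> 5 -> 0
Step 2: A cycle is detected when we revisit agent 0
Step 3: The cycle is: 0 -> 5 -> 0
Step 4: Cycle length = 2

2


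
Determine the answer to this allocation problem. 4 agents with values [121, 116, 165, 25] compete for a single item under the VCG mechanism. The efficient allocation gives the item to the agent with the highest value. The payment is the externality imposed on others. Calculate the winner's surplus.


Step 1: The winner is the agent with the highest value: agent 2 with value 165
Step 2: Values of other agents: [121, 116, 25]
Step 3: VCG payment = max of others' values = 121
Step 4: Surplus = 165 - 121 = 44

44


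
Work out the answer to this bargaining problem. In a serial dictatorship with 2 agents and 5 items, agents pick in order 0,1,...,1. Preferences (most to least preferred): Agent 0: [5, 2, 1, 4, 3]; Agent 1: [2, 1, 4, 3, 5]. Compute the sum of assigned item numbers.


Step 1: Agent 0 picks item 5
Step 2: Agent 1 picks item 2
Step 3: Sum = 5 + 2 = 7

7


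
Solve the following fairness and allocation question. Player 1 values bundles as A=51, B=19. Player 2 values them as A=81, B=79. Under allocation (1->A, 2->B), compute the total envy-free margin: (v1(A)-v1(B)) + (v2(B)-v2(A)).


Step 1: Player 1's margin = v1(A) - v1(B) = 51 - 19 = 32
Step 2: Player 2's margin = v2(B) - v2(A) = 79 - 81 = -2
Step 3: Total margin = 32 + -2 = 30

30


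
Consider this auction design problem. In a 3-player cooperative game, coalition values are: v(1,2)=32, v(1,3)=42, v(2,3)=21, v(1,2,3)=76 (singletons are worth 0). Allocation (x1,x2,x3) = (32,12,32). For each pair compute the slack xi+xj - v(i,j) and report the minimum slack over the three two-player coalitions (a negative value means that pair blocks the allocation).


Step 1: Slack for coalition (1,2): x1+x2 - v12 = 44 - 32 = 12
Step 2: Slack for coalition (1,3): x1+x3 - v13 = 64 - 42 = 22
Step 3: Slack for coalition (2,3): x2+x3 - v23 = 44 - 21 = 23
Step 4: Minimum slack = min(12, 22, 23) = 12, attained by (1,2); no pair can gain by deviating, so the allocation is in the core

12


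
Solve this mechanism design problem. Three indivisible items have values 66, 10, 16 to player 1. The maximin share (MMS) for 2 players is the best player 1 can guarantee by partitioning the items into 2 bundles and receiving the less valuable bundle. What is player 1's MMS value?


Step 1: Item values = 66, 10, 16
Step 2: Enumerate all 2-bundle partitions and take the smaller bundle:
  Partition 1: {66} vs {10,16} -> bundles 66, 26; min = 26
  Partition 2: {10} vs {66,16} -> bundles 10, 82; min = 10
  Partition 3: {16} vs {66,10} -> bundles 16, 76; min = 16
Step 3: MMS = max(26, 10, 16) = 26

26


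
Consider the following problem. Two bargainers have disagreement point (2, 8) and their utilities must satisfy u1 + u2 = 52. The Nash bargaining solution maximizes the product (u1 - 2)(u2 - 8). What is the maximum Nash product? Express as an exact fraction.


Step 1: The Nash solution splits surplus symmetrically above the disagreement point
Step 2: u1 = (total + d1 - d2)/2 = (52 + 2 - 8)/2 = 23
Step 3: u2 = (total - d1 + d2)/2 = (52 - 2 + 8)/2 = 29
Step 4: Nash product = (23 - 2) * (29 - 8)
Step 5: = 21 * 21 = 441

441


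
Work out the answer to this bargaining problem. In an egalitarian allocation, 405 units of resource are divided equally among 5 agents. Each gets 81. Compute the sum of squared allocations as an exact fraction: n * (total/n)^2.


Step 1: Each agent's share = 405/5 = 81
Step 2: Square of each share = (81)^2 = 6561
Step 3: Sum of squares = 5 * 6561 = 32805

32805


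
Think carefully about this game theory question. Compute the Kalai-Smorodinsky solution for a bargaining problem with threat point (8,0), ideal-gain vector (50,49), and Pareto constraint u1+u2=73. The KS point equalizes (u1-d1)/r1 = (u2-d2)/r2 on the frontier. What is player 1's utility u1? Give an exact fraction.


Step 1: At the KS point, (u1-d1)/r1 = (u2-d2)/r2 = t and u1+u2 = 73
Step 2: u1 = d1 + r1*t and u2 = d2 + r2*t, so (d1 + r1*t) + (d2 + r2*t) = 73
Step 3: t = (73 - 8 - 0)/(50 + 49) = 65/99
Step 4: u1 = d1 + r1*t = 8 + 50 * 65/99 = 4042/99
Step 5: (Check: u2 = d2 + r2*t = 3185/99; u1+u2 = 4042/99 + 3185/99 = 73, on the frontier.)

4042/99


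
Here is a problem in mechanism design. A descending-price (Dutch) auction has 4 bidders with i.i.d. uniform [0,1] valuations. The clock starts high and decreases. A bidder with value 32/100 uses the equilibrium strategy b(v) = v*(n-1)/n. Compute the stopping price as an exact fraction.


Step 1: Dutch auctions are strategically equivalent to first-price auctions
Step 2: The equilibrium bid is b(v) = v*(n-1)/n
Step 3: b = 8/25 * 3/4
Step 4: b = 6/25

6/25


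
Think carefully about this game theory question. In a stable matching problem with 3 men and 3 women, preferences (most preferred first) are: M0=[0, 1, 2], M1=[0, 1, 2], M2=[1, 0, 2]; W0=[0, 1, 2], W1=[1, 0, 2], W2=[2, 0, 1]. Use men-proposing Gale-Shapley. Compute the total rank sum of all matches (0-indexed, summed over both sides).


Step 1: Run Gale-Shapley (men propose, women hold best offer):
  M0 proposes to W0; she accepts
  M1 proposes to W0; rejected
  M1 proposes to W1; she accepts
  M2 proposes to W1; rejected
  M2 proposes to W0; rejected
  M2 proposes to W2; she accepts
Step 2: Final matching: W0-M0, W1-M1, W2-M2
Step 3: 0-indexed ranks (man's rank of his match, then woman's): 0 + 0 + 1 + 0 + 2 + 0
Step 4: Total rank sum = 3

3


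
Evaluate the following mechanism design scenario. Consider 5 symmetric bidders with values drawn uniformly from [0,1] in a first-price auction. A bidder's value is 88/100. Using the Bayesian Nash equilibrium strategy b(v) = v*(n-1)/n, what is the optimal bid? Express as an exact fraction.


Step 1: The symmetric BNE bidding function is b(v) = v * (n-1) / n
Step 2: Substitute v = 22/25 and n = 5
Step 3: b = 22/25 * 4/5
Step 4: b = 88/125

88/125


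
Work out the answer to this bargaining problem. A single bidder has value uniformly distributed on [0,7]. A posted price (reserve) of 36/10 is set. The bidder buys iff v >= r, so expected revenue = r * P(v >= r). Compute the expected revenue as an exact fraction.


Step 1: Posted price r = 18/5, value support [0,7]
Step 2: P(v >= r) = (7 - 18/5)/7 = 17/35
Step 3: Expected revenue = r * P(v >= r) = 18/5 * 17/35
Step 4: Revenue = 306/175

306/175


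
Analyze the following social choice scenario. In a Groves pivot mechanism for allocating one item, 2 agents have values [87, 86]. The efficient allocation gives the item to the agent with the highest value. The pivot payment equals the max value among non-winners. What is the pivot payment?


Step 1: The efficient winner is agent 0 with value 87
Step 2: Other agents' values: [86]
Step 3: Pivot payment = max(others) = 86
Step 4: The winner pays 86

86


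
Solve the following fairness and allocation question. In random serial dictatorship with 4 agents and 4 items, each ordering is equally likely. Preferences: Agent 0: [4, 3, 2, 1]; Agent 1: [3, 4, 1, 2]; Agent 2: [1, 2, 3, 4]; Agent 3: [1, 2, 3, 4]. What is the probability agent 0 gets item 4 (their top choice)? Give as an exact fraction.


Step 1: Agent 0 wants item 4
Step 2: There are 24 possible orderings of agents
Step 3: In 24 orderings, agent 0 gets item 4
Step 4: Probability = 24/24 = 1

1


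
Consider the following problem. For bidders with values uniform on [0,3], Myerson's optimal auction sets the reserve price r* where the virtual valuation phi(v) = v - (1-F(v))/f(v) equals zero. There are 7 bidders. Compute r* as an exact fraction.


Step 1: For U[0,3], F(v) = v/3 and f(v) = 1/3
Step 2: phi(v) = v - (1 - v/3)/(1/3) = v - (3 - v) = 2v - 3
Step 3: Set phi(r*) = 0: 2r* - 3 = 0
Step 4: r* = 3/2 (the number of bidders n = 7 does not enter)

3/2


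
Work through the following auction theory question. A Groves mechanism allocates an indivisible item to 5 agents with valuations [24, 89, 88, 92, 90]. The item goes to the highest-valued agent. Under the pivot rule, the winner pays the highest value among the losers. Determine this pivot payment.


Step 1: The efficient winner is agent 3 with value 92
Step 2: Other agents' values: [24, 89, 88, 90]
Step 3: Pivot payment = max(others) = 90
Step 4: The winner pays 90

90


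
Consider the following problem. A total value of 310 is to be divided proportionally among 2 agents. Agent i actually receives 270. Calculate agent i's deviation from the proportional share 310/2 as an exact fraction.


Step 1: Proportional share = 310/2 = 155
Step 2: Agent's actual allocation = 270
Step 3: Excess = 270 - 155 = 115

115


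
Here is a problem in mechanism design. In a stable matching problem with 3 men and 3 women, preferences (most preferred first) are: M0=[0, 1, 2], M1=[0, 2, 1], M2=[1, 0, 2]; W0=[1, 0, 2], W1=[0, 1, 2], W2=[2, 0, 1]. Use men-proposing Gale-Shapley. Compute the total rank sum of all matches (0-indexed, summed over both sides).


Step 1: Run Gale-Shapley (men propose, women hold best offer):
  M0 proposes to W0; she accepts
  M1 proposes to W0; she switches from M0
  M2 proposes to W1; she accepts
  M0 proposes to W1; she switches from M2
  M2 proposes to W0; rejected
  M2 proposes to W2; she accepts
Step 2: Final matching: W0-M1, W1-M0, W2-M2
Step 3: 0-indexed ranks (man's rank of his match, then woman's): 0 + 0 + 1 + 0 + 2 + 0
Step 4: Total rank sum = 3

3


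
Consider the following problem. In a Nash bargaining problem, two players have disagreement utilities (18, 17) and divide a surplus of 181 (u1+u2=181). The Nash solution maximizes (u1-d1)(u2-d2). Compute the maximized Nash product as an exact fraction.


Step 1: The Nash solution splits surplus symmetrically above the disagreement point
Step 2: u1 = (total + d1 - d2)/2 = (181 + 18 - 17)/2 = 91
Step 3: u2 = (total - d1 + d2)/2 = (181 - 18 + 17)/2 = 90
Step 4: Nash product = (91 - 18) * (90 - 17)
Step 5: = 73 * 73 = 5329

5329


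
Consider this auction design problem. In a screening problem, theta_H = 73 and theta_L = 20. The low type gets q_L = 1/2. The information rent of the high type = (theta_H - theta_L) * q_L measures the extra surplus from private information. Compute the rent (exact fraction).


Step 1: theta_H - theta_L = 73 - 20 = 53
Step 2: Information rent = (theta_H - theta_L) * q_L
Step 3: = 53 * 1/2
Step 4: = 53/2

53/2


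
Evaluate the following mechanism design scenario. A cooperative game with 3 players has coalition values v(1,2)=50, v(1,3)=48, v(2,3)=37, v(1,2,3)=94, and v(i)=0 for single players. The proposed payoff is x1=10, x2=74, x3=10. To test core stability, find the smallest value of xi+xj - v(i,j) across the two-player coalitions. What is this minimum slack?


Step 1: Slack for coalition (1,2): x1+x2 - v12 = 84 - 50 = 34
Step 2: Slack for coalition (1,3): x1+x3 - v13 = 20 - 48 = -28
Step 3: Slack for coalition (2,3): x2+x3 - v23 = 84 - 37 = 47
Step 4: Minimum slack = min(34, -28, 47) = -28, attained by (1,3); coalition (1,3) can block (slack < 0), so the allocation is not in the core

-28


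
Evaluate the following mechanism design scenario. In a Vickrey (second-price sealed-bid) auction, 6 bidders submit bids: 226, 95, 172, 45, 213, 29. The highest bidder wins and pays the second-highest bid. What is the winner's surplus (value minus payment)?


Step 1: Sort bids in descending order: 226, 213, 172, 95, 45, 29
Step 2: The winning bid is the highest: 226
Step 3: The payment equals the second-highest bid: 213
Step 4: Surplus = winner's bid - payment = 226 - 213 = 13

13


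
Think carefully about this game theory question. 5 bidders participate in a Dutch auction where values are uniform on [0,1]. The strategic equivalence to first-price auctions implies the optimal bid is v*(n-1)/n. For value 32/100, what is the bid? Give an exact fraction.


Step 1: Dutch auctions are strategically equivalent to first-price auctions
Step 2: The equilibrium bid is b(v) = v*(n-1)/n
Step 3: b = 8/25 * 4/5
Step 4: b = 32/125

32/125


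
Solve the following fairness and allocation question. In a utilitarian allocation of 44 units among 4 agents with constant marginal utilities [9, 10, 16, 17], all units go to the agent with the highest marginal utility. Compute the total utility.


Step 1: The marginal utilities are [9, 10, 16, 17]
Step 2: The highest marginal utility is 17
Step 3: All 44 units go to that agent
Step 4: Total utility = 17 * 44 = 748

748


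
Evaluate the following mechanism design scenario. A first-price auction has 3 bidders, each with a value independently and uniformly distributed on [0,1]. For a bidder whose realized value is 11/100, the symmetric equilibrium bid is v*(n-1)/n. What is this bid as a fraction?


Step 1: The symmetric BNE bidding function is b(v) = v * (n-1) / n
Step 2: Substitute v = 11/100 and n = 3
Step 3: b = 11/100 * 2/3
Step 4: b = 11/150

11/150


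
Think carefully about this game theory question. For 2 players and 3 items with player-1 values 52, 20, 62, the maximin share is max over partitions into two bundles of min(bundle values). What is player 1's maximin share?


Step 1: Item values = 52, 20, 62
Step 2: Enumerate all 2-bundle partitions and take the smaller bundle:
  Partition 1: {52} vs {20,62} -> bundles 52, 82; min = 52
  Partition 2: {20} vs {52,62} -> bundles 20, 114; min = 20
  Partition 3: {62} vs {52,20} -> bundles 62, 72; min = 62
Step 3: MMS = max(52, 20, 62) = 62

62


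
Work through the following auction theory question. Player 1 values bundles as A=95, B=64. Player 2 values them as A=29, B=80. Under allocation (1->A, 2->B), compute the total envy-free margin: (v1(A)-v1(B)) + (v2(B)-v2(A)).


Step 1: Player 1's margin = v1(A) - v1(B) = 95 - 64 = 31
Step 2: Player 2's margin = v2(B) - v2(A) = 80 - 29 = 51
Step 3: Total margin = 31 + 51 = 82

82


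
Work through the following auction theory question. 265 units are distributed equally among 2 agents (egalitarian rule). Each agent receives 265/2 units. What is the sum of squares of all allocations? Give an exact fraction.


Step 1: Each agent's share = 265/2
Step 2: Square of each share = (265/2)^2 = 70225/4
Step 3: Sum of squares = 2 * 70225/4 = 70225/2

70225/2


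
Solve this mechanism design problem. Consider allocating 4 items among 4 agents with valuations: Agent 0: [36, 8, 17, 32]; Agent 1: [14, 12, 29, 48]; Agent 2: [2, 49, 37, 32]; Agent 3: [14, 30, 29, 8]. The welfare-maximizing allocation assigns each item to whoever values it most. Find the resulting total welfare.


Step 1: For each item, find the maximum value among all agents.
Step 2: Item 0 -> Agent 0 (value 36)
Step 3: Item 1 -> Agent 2 (value 49)
Step 4: Item 2 -> Agent 2 (value 37)
Step 5: Item 3 -> Agent 1 (value 48)
Step 6: Total welfare = 36 + 49 + 37 + 48 = 170

170


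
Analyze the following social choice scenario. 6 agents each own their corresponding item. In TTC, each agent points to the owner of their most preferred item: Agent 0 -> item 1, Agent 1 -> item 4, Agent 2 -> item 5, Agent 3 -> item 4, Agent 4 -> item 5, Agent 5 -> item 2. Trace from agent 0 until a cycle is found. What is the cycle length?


Step 1: Trace the pointer graph from agent 0: 0 -> 1 -> 4 -> 5 -> 2 -> 5
Step 2: A cycle is detected when we revisit agent 5
Step 3: The cycle is: 5 -> 2 -> 5
Step 4: Cycle length = 2

2


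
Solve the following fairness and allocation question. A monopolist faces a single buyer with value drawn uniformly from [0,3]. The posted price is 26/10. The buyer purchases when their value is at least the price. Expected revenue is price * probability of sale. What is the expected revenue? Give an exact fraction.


Step 1: Posted price r = 13/5, value support [0,3]
Step 2: P(v >= r) = (3 - 13/5)/3 = 2/15
Step 3: Expected revenue = r * P(v >= r) = 13/5 * 2/15
Step 4: Revenue = 26/75

26/75


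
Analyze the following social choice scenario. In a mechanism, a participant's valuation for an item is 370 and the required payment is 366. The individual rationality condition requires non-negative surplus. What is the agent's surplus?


Step 1: Surplus = value - payment = 370 - 366 = 4
Step 2: IR is satisfied (surplus >= 0)

4


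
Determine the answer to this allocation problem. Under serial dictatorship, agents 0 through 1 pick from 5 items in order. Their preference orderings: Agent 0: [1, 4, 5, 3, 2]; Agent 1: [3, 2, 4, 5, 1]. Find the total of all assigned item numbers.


Step 1: Agent 0 picks item 1
Step 2: Agent 1 picks item 3
Step 3: Sum = 1 + 3 = 4

4


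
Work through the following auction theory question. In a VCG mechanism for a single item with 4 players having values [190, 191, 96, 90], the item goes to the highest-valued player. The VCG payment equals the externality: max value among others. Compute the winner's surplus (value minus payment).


Step 1: The winner is the agent with the highest value: agent 1 with value 191
Step 2: Values of other agents: [190, 96, 90]
Step 3: VCG payment = max of others' values = 190
Step 4: Surplus = 191 - 190 = 1

1


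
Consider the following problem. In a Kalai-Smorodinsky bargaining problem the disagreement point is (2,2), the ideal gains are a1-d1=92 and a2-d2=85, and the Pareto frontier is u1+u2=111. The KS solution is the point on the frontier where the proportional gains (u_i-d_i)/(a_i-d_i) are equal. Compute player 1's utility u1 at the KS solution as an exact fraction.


Step 1: At the KS point, (u1-d1)/r1 = (u2-d2)/r2 = t and u1+u2 = 111
Step 2: u1 = d1 + r1*t and u2 = d2 + r2*t, so (d1 + r1*t) + (d2 + r2*t) = 111
Step 3: t = (111 - 2 - 2)/(92 + 85) = 107/177
Step 4: u1 = d1 + r1*t = 2 + 92 * 107/177 = 10198/177
Step 5: (Check: u2 = d2 + r2*t = 9449/177; u1+u2 = 10198/177 + 9449/177 = 111, on the frontier.)

10198/177


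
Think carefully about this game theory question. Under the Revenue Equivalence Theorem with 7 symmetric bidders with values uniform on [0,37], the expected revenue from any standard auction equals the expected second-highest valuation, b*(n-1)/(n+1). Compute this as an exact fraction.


Step 1: By Revenue Equivalence, expected revenue = b*(n-1)/(n+1)
Step 2: Substituting n = 7, b = 37
Step 3: Revenue = 37*(7-1)/(7+1) = 37*6/8
Step 4: Revenue = 222/8 = 111/4

111/4


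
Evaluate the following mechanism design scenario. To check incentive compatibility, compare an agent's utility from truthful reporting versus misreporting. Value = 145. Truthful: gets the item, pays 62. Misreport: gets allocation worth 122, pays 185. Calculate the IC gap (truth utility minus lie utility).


Step 1: U(truth) = value - payment = 145 - 62 = 83
Step 2: U(lie) = allocation - payment = 122 - 185 = -63
Step 3: IC gap = 83 - (-63) = 146

146


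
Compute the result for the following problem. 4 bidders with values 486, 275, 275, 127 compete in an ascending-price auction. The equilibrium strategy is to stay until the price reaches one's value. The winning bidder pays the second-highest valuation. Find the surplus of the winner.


Step 1: Identify the highest value: 486
Step 2: Identify the second-highest value: 275
Step 3: The final price = second-highest value = 275
Step 4: Surplus = 486 - 275 = 211

211


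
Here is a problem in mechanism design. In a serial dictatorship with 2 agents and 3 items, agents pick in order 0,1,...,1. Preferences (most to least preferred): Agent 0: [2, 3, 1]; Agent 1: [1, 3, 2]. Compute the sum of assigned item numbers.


Step 1: Agent 0 picks item 2
Step 2: Agent 1 picks item 1
Step 3: Sum = 2 + 1 = 3

3


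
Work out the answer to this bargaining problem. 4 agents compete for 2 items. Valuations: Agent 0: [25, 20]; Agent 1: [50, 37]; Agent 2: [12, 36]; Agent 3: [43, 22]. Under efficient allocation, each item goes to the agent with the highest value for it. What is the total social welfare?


Step 1: For each item, find the maximum value among all agents.
Step 2: Item 0 -> Agent 1 (value 50)
Step 3: Item 1 -> Agent 1 (value 37)
Step 4: Total welfare = 50 + 37 = 87

87


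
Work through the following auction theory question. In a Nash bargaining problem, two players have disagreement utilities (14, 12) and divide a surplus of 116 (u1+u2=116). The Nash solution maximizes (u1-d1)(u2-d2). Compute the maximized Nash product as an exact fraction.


Step 1: The Nash solution splits surplus symmetrically above the disagreement point
Step 2: u1 = (total + d1 - d2)/2 = (116 + 14 - 12)/2 = 59
Step 3: u2 = (total - d1 + d2)/2 = (116 - 14 + 12)/2 = 57
Step 4: Nash product = (59 - 14) * (57 - 12)
Step 5: = 45 * 45 = 2025

2025


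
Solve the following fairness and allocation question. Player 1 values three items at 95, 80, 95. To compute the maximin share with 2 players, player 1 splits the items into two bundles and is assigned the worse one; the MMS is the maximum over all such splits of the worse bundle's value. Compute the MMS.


Step 1: Item values = 95, 80, 95
Step 2: Enumerate all 2-bundle partitions and take the smaller bundle:
  Partition 1: {95} vs {80,95} -> bundles 95, 175; min = 95
  Partition 2: {80} vs {95,95} -> bundles 80, 190; min = 80
  Partition 3: {95} vs {95,80} -> bundles 95, 175; min = 95
Step 3: MMS = max(95, 80, 95) = 95

95


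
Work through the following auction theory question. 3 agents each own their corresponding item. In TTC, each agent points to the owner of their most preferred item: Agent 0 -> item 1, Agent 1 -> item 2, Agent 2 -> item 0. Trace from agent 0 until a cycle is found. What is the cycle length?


Step 1: Trace the pointer graph from agent 0: 0 -> 1 -> 2 -> 0
Step 2: A cycle is detected when we revisit agent 0
Step 3: The cycle is: 0 -> 1 -> 2 -> 0
Step 4: Cycle length = 3

3


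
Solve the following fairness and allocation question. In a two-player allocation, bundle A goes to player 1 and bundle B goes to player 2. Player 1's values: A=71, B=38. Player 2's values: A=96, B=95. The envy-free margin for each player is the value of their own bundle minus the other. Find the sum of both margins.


Step 1: Player 1's margin = v1(A) - v1(B) = 71 - 38 = 33
Step 2: Player 2's margin = v2(B) - v2(A) = 95 - 96 = -1
Step 3: Total margin = 33 + -1 = 32

32


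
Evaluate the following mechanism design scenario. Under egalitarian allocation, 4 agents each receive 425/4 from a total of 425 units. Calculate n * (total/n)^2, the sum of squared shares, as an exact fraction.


Step 1: Each agent's share = 425/4
Step 2: Square of each share = (425/4)^2 = 180625/16
Step 3: Sum of squares = 4 * 180625/16 = 180625/4

180625/4


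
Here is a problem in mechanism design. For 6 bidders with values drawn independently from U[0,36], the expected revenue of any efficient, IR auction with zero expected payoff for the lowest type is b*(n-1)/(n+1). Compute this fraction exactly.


Step 1: By Revenue Equivalence, expected revenue = b*(n-1)/(n+1)
Step 2: Substituting n = 6, b = 36
Step 3: Revenue = 36*(6-1)/(6+1) = 36*5/7
Step 4: Revenue = 180/7

180/7


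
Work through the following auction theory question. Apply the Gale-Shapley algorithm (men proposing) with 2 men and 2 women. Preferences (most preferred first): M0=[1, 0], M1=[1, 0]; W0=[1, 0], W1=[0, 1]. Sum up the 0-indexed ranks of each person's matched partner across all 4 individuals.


Step 1: Run Gale-Shapley (men propose, women hold best offer):
  M0 proposes to W1; she accepts
  M1 proposes to W1; rejected
  M1 proposes to W0; she accepts
Step 2: Final matching: W0-M1, W1-M0
Step 3: 0-indexed ranks (man's rank of his match, then woman's): 1 + 0 + 0 + 0
Step 4: Total rank sum = 1

1


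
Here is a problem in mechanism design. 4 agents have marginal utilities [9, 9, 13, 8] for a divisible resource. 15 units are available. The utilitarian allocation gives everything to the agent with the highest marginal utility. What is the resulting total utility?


Step 1: The marginal utilities are [9, 9, 13, 8]
Step 2: The highest marginal utility is 13
Step 3: All 15 units go to that agent
Step 4: Total utility = 13 * 15 = 195

195


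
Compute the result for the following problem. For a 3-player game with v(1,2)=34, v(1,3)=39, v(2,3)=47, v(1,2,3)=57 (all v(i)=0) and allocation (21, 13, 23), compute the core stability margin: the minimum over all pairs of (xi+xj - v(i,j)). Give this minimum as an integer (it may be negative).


Step 1: Slack for coalition (1,2): x1+x2 - v12 = 34 - 34 = 0
Step 2: Slack for coalition (1,3): x1+x3 - v13 = 44 - 39 = 5
Step 3: Slack for coalition (2,3): x2+x3 - v23 = 36 - 47 = -11
Step 4: Minimum slack = min(0, 5, -11) = -11, attained by (2,3); coalition (2,3) can block (slack < 0), so the allocation is not in the core

-11


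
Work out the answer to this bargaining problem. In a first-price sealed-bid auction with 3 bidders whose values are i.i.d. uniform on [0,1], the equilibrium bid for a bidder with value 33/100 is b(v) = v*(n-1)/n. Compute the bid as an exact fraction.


Step 1: The symmetric BNE bidding function is b(v) = v * (n-1) / n
Step 2: Substitute v = 33/100 and n = 3
Step 3: b = 33/100 * 2/3
Step 4: b = 11/50

11/50


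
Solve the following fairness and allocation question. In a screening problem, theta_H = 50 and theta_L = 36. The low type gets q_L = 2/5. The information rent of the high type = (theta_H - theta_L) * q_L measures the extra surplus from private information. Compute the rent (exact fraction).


Step 1: theta_H - theta_L = 50 - 36 = 14
Step 2: Information rent = (theta_H - theta_L) * q_L
Step 3: = 14 * 2/5
Step 4: = 28/5

28/5


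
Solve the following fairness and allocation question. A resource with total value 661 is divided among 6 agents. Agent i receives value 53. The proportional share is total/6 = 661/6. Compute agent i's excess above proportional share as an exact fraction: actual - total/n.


Step 1: Proportional share = 661/6
Step 2: Agent's actual allocation = 53
Step 3: Excess = 53 - 661/6 = -343/6

-343/6


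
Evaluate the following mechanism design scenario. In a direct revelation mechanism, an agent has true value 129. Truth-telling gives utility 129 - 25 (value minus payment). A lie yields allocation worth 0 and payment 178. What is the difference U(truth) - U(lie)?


Step 1: U(truth) = value - payment = 129 - 25 = 104
Step 2: U(lie) = allocation - payment = 0 - 178 = -178
Step 3: IC gap = 104 - (-178) = 282

282


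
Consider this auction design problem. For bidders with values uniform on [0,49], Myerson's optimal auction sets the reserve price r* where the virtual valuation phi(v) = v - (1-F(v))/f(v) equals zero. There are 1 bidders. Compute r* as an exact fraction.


Step 1: For U[0,49], F(v) = v/49 and f(v) = 1/49
Step 2: phi(v) = v - (1 - v/49)/(1/49) = v - (49 - v) = 2v - 49
Step 3: Set phi(r*) = 0: 2r* - 49 = 0
Step 4: r* = 49/2 (the number of bidders n = 1 does not enter)

49/2


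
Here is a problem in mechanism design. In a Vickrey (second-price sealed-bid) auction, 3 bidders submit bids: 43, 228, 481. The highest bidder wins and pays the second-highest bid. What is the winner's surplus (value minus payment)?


Step 1: Sort bids in descending order: 481, 228, 43
Step 2: The winning bid is the highest: 481
Step 3: The payment equals the second-highest bid: 228
Step 4: Surplus = winner's bid - payment = 481 - 228 = 253

253


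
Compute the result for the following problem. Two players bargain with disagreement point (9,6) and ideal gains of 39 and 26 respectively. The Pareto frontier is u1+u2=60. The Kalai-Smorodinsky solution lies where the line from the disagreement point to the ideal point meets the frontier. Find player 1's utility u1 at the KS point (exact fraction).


Step 1: At the KS point, (u1-d1)/r1 = (u2-d2)/r2 = t and u1+u2 = 60
Step 2: u1 = d1 + r1*t and u2 = d2 + r2*t, so (d1 + r1*t) + (d2 + r2*t) = 60
Step 3: t = (60 - 9 - 6)/(39 + 26) = 45/65 = 9/13
Step 4: u1 = d1 + r1*t = 9 + 39 * 9/13 = 36
Step 5: (Check: u2 = d2 + r2*t = 24; u1+u2 = 36 + 24 = 60, on the frontier.)

36


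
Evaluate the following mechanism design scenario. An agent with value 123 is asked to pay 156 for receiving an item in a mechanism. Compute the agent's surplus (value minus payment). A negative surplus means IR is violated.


Step 1: Surplus = value - payment = 123 - 156 = -33
Step 2: IR is violated (surplus < 0)

-33


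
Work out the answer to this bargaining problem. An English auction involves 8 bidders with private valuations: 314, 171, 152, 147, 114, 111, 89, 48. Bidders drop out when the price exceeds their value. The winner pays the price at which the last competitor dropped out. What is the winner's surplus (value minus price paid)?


Step 1: Identify the highest value: 314
Step 2: Identify the second-highest value: 171
Step 3: The final price = second-highest value = 171
Step 4: Surplus = 314 - 171 = 143

143


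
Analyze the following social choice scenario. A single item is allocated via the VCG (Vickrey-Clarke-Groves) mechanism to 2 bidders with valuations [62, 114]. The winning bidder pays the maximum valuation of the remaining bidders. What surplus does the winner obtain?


Step 1: The winner is the agent with the highest value: agent 1 with value 114
Step 2: Values of other agents: [62]
Step 3: VCG payment = max of others' values = 62
Step 4: Surplus = 114 - 62 = 52

52


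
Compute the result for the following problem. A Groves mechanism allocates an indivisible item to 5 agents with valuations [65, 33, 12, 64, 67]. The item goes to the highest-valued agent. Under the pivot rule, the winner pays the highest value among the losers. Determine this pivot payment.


Step 1: The efficient winner is agent 4 with value 67
Step 2: Other agents' values: [65, 33, 12, 64]
Step 3: Pivot payment = max(others) = 65
Step 4: The winner pays 65

65


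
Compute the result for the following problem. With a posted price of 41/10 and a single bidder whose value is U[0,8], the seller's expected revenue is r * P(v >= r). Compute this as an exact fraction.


Step 1: Posted price r = 41/10, value support [0,8]
Step 2: P(v >= r) = (8 - 41/10)/8 = 39/80
Step 3: Expected revenue = r * P(v >= r) = 41/10 * 39/80
Step 4: Revenue = 1599/800

1599/800


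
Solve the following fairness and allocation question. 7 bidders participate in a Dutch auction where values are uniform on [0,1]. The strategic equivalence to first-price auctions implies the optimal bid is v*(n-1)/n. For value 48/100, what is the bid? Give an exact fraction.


Step 1: Dutch auctions are strategically equivalent to first-price auctions
Step 2: The equilibrium bid is b(v) = v*(n-1)/n
Step 3: b = 12/25 * 6/7
Step 4: b = 72/175

72/175


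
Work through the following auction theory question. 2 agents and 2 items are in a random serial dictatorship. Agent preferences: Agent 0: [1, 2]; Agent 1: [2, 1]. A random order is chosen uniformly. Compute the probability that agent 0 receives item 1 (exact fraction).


Step 1: Agent 0 wants item 1
Step 2: There are 2 possible orderings of agents
Step 3: In 2 orderings, agent 0 gets item 1
Step 4: Probability = 2/2 = 1

1


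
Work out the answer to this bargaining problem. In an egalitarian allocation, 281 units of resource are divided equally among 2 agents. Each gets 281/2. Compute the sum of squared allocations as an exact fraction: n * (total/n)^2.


Step 1: Each agent's share = 281/2
Step 2: Square of each share = (281/2)^2 = 78961/4
Step 3: Sum of squares = 2 * 78961/4 = 78961/2

78961/2


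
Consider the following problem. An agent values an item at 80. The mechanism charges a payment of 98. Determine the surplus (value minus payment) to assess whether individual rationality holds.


Step 1: Surplus = value - payment = 80 - 98 = -18
Step 2: IR is violated (surplus < 0)

-18


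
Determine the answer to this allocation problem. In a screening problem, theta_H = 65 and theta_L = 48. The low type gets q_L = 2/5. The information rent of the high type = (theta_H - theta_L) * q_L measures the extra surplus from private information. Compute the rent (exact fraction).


Step 1: theta_H - theta_L = 65 - 48 = 17
Step 2: Information rent = (theta_H - theta_L) * q_L
Step 3: = 17 * 2/5
Step 4: = 34/5

34/5


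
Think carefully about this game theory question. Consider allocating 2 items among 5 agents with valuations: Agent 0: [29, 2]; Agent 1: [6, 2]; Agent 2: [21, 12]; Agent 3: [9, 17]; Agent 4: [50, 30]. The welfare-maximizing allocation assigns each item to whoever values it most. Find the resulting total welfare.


Step 1: For each item, find the maximum value among all agents.
Step 2: Item 0 -> Agent 4 (value 50)
Step 3: Item 1 -> Agent 4 (value 30)
Step 4: Total welfare = 50 + 30 = 80

80


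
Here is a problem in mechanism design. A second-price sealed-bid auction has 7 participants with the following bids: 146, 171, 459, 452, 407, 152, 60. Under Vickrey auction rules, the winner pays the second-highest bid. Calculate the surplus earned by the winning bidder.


Step 1: Sort bids in descending order: 459, 452, 407, 171, 152, 146, 60
Step 2: The winning bid is the highest: 459
Step 3: The payment equals the second-highest bid: 452
Step 4: Surplus = winner's bid - payment = 459 - 452 = 7

7


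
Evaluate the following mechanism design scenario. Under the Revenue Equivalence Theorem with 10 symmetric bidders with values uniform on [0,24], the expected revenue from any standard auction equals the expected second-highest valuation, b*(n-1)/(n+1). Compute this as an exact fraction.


Step 1: By Revenue Equivalence, expected revenue = b*(n-1)/(n+1)
Step 2: Substituting n = 10, b = 24
Step 3: Revenue = 24*(10-1)/(10+1) = 24*9/11
Step 4: Revenue = 216/11

216/11


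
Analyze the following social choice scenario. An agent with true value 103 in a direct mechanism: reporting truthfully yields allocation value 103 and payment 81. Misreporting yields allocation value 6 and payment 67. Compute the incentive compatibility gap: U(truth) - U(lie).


Step 1: U(truth) = value - payment = 103 - 81 = 22
Step 2: U(lie) = allocation - payment = 6 - 67 = -61
Step 3: IC gap = 22 - (-61) = 83

83


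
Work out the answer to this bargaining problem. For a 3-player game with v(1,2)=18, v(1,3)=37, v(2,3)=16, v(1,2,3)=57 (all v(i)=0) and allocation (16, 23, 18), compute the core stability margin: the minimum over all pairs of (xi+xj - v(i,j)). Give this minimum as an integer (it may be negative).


Step 1: Slack for coalition (1,2): x1+x2 - v12 = 39 - 18 = 21
Step 2: Slack for coalition (1,3): x1+x3 - v13 = 34 - 37 = -3
Step 3: Slack for coalition (2,3): x2+x3 - v23 = 41 - 16 = 25
Step 4: Minimum slack = min(21, -3, 25) = -3, attained by (1,3); coalition (1,3) can block (slack < 0), so the allocation is not in the core

-3


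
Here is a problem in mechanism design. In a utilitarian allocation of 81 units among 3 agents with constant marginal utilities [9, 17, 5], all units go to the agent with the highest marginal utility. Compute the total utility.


Step 1: The marginal utilities are [9, 17, 5]
Step 2: The highest marginal utility is 17
Step 3: All 81 units go to that agent
Step 4: Total utility = 17 * 81 = 1377

1377
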